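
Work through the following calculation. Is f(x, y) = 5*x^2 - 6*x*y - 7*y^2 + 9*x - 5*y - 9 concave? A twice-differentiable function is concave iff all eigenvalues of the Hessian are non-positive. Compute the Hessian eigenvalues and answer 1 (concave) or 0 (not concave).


The Hessian of f(x,y) = 5*x^2 - 6*x*y - 7*y^2 + 9*x - 5*y - 9 is:
H = [[10, -6], [-6, -14]]
Trace = 10 - 14 = -4
Determinant = 10*-14 - (-6)^2 = -176
Discriminant = (-4)^2 - 4*-176 = 720.0
Eigenvalues: lambda_1 = -15.4164, lambda_2 = 11.4164
The function is not concave.

0


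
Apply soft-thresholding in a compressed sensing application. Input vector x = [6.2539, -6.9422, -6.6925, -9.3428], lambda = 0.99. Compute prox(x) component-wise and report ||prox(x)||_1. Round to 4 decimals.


Soft-thresholding with lambda = 0.99:
prox(6.2539) = sign(6.2539)*max(|6.2539| - 0.99, 0) = 5.2639
prox(-6.9422) = sign(-6.9422)*max(|-6.9422| - 0.99, 0) = -5.9522
prox(-6.6925) = sign(-6.6925)*max(|-6.6925| - 0.99, 0) = -5.7025
prox(-9.3428) = sign(-9.3428)*max(|-9.3428| - 0.99, 0) = -8.3528
prox(x) = [5.2639, -5.9522, -5.7025, -8.3528]
||prox(x)||_1 = 5.2639 + 5.9522 + 5.7025 + 8.3528 = 25.2714


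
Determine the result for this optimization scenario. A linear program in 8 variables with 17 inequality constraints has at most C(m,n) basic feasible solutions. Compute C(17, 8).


Each vertex corresponds to some choice of n active constraints out of m, so the number of vertices is at most C(m, n) = m! / (n!(m-n)!).
m = 17, n = 8
Numerator: 17 * 16 * 15 * 14 * 13 * 12 * 11 * 10
Denominator: 8! = 40320
C(17, 8) = 24310


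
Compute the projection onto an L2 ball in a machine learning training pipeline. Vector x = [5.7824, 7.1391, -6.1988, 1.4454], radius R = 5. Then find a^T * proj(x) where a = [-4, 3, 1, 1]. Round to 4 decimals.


Step 1: Compute ||x|| (intermediates to 6 decimals).
||x|| = sqrt(5.7824^2 + 7.1391^2 + (-6.1988)^2 + 1.4454^2) = 11.176636
Step 2: Project.
Since ||x|| > R, scale = R/||x|| = 5/11.176636 = 0.447362, proj(x) = scale * x
proj(x) = [2.586826, 3.193762, -2.773108, 0.646617]
Step 3: Dot product.
a^T * proj(x) = -4*2.586826 + 3*3.193762 + 1*(-2.773108) + 1*0.646617 = -2.8925


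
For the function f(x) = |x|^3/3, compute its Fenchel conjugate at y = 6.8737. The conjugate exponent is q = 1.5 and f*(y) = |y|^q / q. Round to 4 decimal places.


The conjugate exponent q satisfies 1/p + 1/q = 1.
p = 3, so q = 3/(3 - 1) = 1.5
|y|^q = 6.8737^1.5 = 18.0213
f*(6.8737) = 18.0213 / 1.5 = 12.0142


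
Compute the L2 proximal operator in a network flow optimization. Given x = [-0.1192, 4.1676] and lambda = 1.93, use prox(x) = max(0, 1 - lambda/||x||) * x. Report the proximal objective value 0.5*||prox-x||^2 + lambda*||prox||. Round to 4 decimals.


Step 1: Compute ||x||.
||x|| = 4.1693
Step 2: Compute scaling factor.
scale = max(0, 1 - 1.93/4.1693) = 0.5371
Step 3: prox(x) = [-0.064, 2.2384]
||prox(x)|| = 2.2393
Step 4: Proximal objective.
0.5*||prox-x||^2 = 1.8625
lambda*||prox|| = 4.3218
Total = 6.1843


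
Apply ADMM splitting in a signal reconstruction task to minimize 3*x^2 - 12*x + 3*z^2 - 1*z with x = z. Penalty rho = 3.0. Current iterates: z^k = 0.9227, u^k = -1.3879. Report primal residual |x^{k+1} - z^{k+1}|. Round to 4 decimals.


ADMM iteration with rho = 3.0, z^k = 0.9227, u^k = -1.3879
Step 1: x-update.
Minimize 3*x^2 - 12*x + (3.0/2)*(x - 0.9227 - 1.3879)^2
FOC: (2*3 + 3.0)*x = 12 + 3.0*(0.9227 + 1.3879)
x^{k+1} = 2.1035
Step 2: z-update.
Minimize 3*z^2 - 1*z + (3.0/2)*(2.1035 - z - 1.3879)^2
FOC: (2*3 + 3.0)*z = 1 + 3.0*(2.1035 - 1.3879)
z^{k+1} = 0.3497
Step 3: u-update.
u^{k+1} = -1.3879 + 2.1035 - 0.3497 = 0.366
Step 4: Primal residual = |2.1035 - 0.3497| = 1.7539


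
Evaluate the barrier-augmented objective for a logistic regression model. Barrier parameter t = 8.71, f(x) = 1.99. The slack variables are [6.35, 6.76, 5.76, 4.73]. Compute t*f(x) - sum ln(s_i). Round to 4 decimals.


Step 1: Compute log-barrier.
ln values: [1.8485, 1.911, 1.7509, 1.5539]
phi = -(1.8485 + 1.911 + 1.7509 + 1.5539) = -7.0643
Step 2: Compute augmented objective.
t*f(x) = 8.71*1.99 = 17.3329
Total = 17.3329 - 7.0643 = 10.2686


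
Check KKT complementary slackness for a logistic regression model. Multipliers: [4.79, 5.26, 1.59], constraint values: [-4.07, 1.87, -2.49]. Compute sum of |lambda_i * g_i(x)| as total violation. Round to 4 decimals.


KKT complementary slackness check:
lambda_1 * g_1 = 4.79 * -4.07 = -19.4953
lambda_2 * g_2 = 5.26 * 1.87 = 9.8362
lambda_3 * g_3 = 1.59 * -2.49 = -3.9591
Total violation = 19.4953 + 9.8362 + 3.9591 = 33.2906


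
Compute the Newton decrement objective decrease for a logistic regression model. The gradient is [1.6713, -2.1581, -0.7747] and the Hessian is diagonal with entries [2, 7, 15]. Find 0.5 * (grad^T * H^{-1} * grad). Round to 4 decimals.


Step 1: H is diagonal, so H^(-1) * g = [0.8357, -0.3083, -0.0516].
Step 2: g^T H^(-1) g = sum_i g_i^2 / H_ii
  = (1.6713)^2/2 + (-2.1581)^2/7 + (-0.7747)^2/15
  = 1.3966 + 0.6653 + 0.04 = 2.102
Step 3: Objective decrease = 0.5 * g^T H^(-1) g = 1.051


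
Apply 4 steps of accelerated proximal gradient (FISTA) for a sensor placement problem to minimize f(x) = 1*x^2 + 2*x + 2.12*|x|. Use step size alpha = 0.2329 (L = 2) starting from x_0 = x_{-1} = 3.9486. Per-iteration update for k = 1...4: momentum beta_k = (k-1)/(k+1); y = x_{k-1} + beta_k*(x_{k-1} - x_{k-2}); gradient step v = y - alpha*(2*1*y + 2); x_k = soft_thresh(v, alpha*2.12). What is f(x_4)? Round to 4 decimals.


FISTA on f(x) = 1*x^2 + 2*x + 2.12*|x|
L = 2, alpha = 0.2329
Iteration 1: beta = 0.0, y = 3.9486 + 0.0*(3.9486 - 3.9486) = 3.9486
  grad(y) = 9.8972, v = y - alpha*grad = 1.6435
  prox(v) = soft_thresh(1.6435, 0.4937) = 1.1498
Iteration 2: beta = 0.3333, y = 1.1498 + 0.3333*(1.1498 - 3.9486) = 0.2169
  grad(y) = 2.4337, v = y - alpha*grad = -0.35
  prox(v) = soft_thresh(-0.35, 0.4937) = 0.0
Iteration 3: beta = 0.5, y = 0.0 + 0.5*(0.0 - 1.1498) = -0.5749
  grad(y) = 0.8502, v = y - alpha*grad = -0.7729
  prox(v) = soft_thresh(-0.7729, 0.4937) = -0.2792
Iteration 4: beta = 0.6, y = -0.2792 + 0.6*(-0.2792 - 0.0) = -0.4467
  grad(y) = 1.1067, v = y - alpha*grad = -0.7044
  prox(v) = soft_thresh(-0.7044, 0.4937) = -0.2107
f(x_4) = 1*(-0.2107)^2 + 2*(-0.2107) + 2.12*|-0.2107| = 0.0697


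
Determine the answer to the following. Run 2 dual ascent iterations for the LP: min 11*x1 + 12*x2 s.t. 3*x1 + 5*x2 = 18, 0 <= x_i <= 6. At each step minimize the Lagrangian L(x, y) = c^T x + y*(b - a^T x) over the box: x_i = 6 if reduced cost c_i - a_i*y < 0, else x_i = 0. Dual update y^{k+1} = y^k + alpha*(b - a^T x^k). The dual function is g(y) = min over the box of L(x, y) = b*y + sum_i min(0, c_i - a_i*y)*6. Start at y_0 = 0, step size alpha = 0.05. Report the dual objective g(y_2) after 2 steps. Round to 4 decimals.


Dual ascent for LP: min 11*x1 + 12*x2, 3*x1 + 5*x2 = 18, 0 <= x_i <= 6
Step 1: y^k = 0.0, reduced costs: (11.0, 12.0)
  x^k = (0.0, 0.0), subgradient = b - a^T x = 18.0
  y^{k+1} = 0.0 + 0.05*18.0 = 0.9
Step 2: y^k = 0.9, reduced costs: (8.3, 7.5)
  x^k = (0.0, 0.0), subgradient = b - a^T x = 18.0
  y^{k+1} = 0.9 + 0.05*18.0 = 1.8
Dual objective at y_2 = 1.8: reduced costs (5.6, 3.0), box minimizer x = (0.0, 0.0)
g(y_2) = b*y + (c1 - a1*y)*x1 + (c2 - a2*y)*x2 = 18*1.8 + 5.6*0.0 + 3.0*0.0 = 32.4 + 0.0 + 0.0 = 32.4


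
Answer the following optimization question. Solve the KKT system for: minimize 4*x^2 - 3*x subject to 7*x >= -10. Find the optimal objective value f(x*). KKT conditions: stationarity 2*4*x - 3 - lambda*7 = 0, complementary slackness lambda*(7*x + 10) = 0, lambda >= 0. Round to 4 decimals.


Step 1: Try lambda = 0 (constraint inactive).
Stationarity: 2*4*x - 3 = 0
x* = 3/(2*4) = 0.375
Check constraint: 7*0.375 = 2.625 >= -10 -- satisfied.
Step 2: Compute optimal value.
f(x*) = 4*0.375^2 - 3*0.375 = -0.5625


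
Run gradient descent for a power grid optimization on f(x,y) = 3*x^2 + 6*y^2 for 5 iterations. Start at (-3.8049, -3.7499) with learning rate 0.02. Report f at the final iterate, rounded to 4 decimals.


Gradient descent on f(x,y) = 3*x^2 + 6*y^2.
Starting point: (-3.8049, -3.7499), alpha = 0.02
Step 1: grad_x = 2*3*-3.8049 = -22.8294, grad_y = 2*6*-3.7499 = -44.9988
  x_1 = -3.8049 - 0.02*-22.8294 = -3.3483
  y_1 = -3.7499 - 0.02*-44.9988 = -2.8499
Step 2: grad_x = 2*3*-3.3483 = -20.0899, grad_y = 2*6*-2.8499 = -34.1991
  x_2 = -3.3483 - 0.02*-20.0899 = -2.9465
  y_2 = -2.8499 - 0.02*-34.1991 = -2.1659
Step 3: grad_x = 2*3*-2.9465 = -17.6791, grad_y = 2*6*-2.1659 = -25.9913
  x_3 = -2.9465 - 0.02*-17.6791 = -2.5929
  y_3 = -2.1659 - 0.02*-25.9913 = -1.6461
Step 4: grad_x = 2*3*-2.5929 = -15.5576, grad_y = 2*6*-1.6461 = -19.7534
  x_4 = -2.5929 - 0.02*-15.5576 = -2.2818
  y_4 = -1.6461 - 0.02*-19.7534 = -1.251
Step 5: grad_x = 2*3*-2.2818 = -13.6907, grad_y = 2*6*-1.251 = -15.0126
  x_5 = -2.2818 - 0.02*-13.6907 = -2.008
  y_5 = -1.251 - 0.02*-15.0126 = -0.9508
f(-2.008, -0.9508) = 3*(-2.008)^2 + 6*(-0.9508)^2 = 17.5199


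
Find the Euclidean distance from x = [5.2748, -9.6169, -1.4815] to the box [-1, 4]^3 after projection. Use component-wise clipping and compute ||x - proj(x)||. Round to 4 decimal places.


Project each component onto [-1, 4].
clip(5.2748) = 4.0, clip(-9.6169) = -1.0, clip(-1.4815) = -1.0
Projection = [4.0, -1.0, -1.0]
Squared diffs: [1.6251, 74.251, 0.2318]
Distance = sqrt(76.1079) = 8.724


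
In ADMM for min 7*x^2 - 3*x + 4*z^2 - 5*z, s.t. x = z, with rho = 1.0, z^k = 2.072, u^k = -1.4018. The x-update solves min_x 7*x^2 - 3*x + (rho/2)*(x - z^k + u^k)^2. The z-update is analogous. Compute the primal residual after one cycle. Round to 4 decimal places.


ADMM iteration with rho = 1.0, z^k = 2.072, u^k = -1.4018
Step 1: x-update.
Minimize 7*x^2 - 3*x + (1.0/2)*(x - 2.072 - 1.4018)^2
FOC: (2*7 + 1.0)*x = 3 + 1.0*(2.072 + 1.4018)
x^{k+1} = 0.4316
Step 2: z-update.
Minimize 4*z^2 - 5*z + (1.0/2)*(0.4316 - z - 1.4018)^2
FOC: (2*4 + 1.0)*z = 5 + 1.0*(0.4316 - 1.4018)
z^{k+1} = 0.4478
Step 3: u-update.
u^{k+1} = -1.4018 + 0.4316 - 0.4478 = -1.418
Step 4: Primal residual = |0.4316 - 0.4478| = 0.0162


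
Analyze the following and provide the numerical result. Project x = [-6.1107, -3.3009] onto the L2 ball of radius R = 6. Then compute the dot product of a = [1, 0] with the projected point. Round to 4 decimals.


Step 1: Compute ||x|| (intermediates to 6 decimals).
||x|| = sqrt((-6.1107)^2 + (-3.3009)^2) = 6.945257
Step 2: Project.
Since ||x|| > R, scale = R/||x|| = 6/6.945257 = 0.863899, proj(x) = scale * x
proj(x) = [-5.279028, -2.851644]
Step 3: Dot product.
a^T * proj(x) = 1*(-5.279028) + 0*(-2.851644) = -5.279


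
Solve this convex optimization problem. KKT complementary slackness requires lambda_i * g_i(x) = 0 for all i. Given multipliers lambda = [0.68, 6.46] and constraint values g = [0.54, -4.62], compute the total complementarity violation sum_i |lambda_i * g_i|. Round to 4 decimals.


KKT complementary slackness check:
lambda_1 * g_1 = 0.68 * 0.54 = 0.3672
lambda_2 * g_2 = 6.46 * -4.62 = -29.8452
Total violation = 0.3672 + 29.8452 = 30.2124


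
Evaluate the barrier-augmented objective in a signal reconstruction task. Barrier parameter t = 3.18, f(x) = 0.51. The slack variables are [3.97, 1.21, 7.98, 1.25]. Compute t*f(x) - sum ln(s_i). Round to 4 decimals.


Step 1: Compute log-barrier.
ln values: [1.3788, 0.1906, 2.0769, 0.2231]
phi = -(1.3788 + 0.1906 + 2.0769 + 0.2231) = -3.8695
Step 2: Compute augmented objective.
t*f(x) = 3.18*0.51 = 1.6218
Total = 1.6218 - 3.8695 = -2.2477


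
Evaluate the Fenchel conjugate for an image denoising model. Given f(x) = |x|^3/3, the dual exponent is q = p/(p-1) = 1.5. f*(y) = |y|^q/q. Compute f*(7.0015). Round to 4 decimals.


The conjugate exponent q satisfies 1/p + 1/q = 1.
p = 3, so q = 3/(3 - 1) = 1.5
|y|^q = 7.0015^1.5 = 18.5262
f*(7.0015) = 18.5262 / 1.5 = 12.3508


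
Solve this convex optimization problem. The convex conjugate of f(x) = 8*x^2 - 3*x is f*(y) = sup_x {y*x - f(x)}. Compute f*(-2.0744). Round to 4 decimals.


f*(y) = sup_x {y*x - a*x^2 - b*x} = sup_x {(y-b)*x - a*x^2}
FOC: (y - b) - 2a*x = 0 => x* = (y - b)/(2a)
x* = (-2.0744 + 3)/(2*8) = 0.0579
f*(-2.0744) = (y-b)^2/(4a) = (-2.0744 + 3)^2/(4*8)
= 0.8567/32 = 0.0268


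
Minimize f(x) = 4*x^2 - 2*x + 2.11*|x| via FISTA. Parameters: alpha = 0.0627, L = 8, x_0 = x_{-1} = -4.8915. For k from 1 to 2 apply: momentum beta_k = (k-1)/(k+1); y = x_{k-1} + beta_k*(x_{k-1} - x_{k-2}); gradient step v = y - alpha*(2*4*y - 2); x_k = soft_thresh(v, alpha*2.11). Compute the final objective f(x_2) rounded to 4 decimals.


FISTA on f(x) = 4*x^2 - 2*x + 2.11*|x|
L = 8, alpha = 0.0627
Iteration 1: beta = 0.0, y = -4.8915 + 0.0*(-4.8915 + 4.8915) = -4.8915
  grad(y) = -41.132, v = y - alpha*grad = -2.3125
  prox(v) = soft_thresh(-2.3125, 0.1323) = -2.1802
Iteration 2: beta = 0.3333, y = -2.1802 + 0.3333*(-2.1802 + 4.8915) = -1.2765
  grad(y) = -12.2118, v = y - alpha*grad = -0.5108
  prox(v) = soft_thresh(-0.5108, 0.1323) = -0.3785
f(x_2) = 4*(-0.3785)^2 - 2*(-0.3785) + 2.11*|-0.3785| = 2.1286


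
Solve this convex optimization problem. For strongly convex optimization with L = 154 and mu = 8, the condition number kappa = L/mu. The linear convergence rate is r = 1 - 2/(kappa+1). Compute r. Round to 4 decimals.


Step 1: Compute the condition number.
kappa = L/mu = 154/8 = 19.25
Step 2: Compute the convergence rate.
r = 1 - 2/(kappa + 1) = 1 - 2*mu/(L + mu) = (L - mu)/(L + mu) = 146/162 = 0.9012


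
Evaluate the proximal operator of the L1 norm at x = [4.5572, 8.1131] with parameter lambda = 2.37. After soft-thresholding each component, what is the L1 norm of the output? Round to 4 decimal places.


Soft-thresholding with lambda = 2.37:
prox(4.5572) = sign(4.5572)*max(|4.5572| - 2.37, 0) = 2.1872
prox(8.1131) = sign(8.1131)*max(|8.1131| - 2.37, 0) = 5.7431
prox(x) = [2.1872, 5.7431]
||prox(x)||_1 = 2.1872 + 5.7431 = 7.9303


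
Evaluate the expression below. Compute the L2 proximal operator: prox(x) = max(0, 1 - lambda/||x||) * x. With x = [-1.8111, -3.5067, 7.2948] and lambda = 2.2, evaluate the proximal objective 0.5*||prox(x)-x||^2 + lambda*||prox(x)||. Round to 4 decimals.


Step 1: Compute ||x||.
||x|| = 8.294
Step 2: Compute scaling factor.
scale = max(0, 1 - 2.2/8.294) = 0.7347
Step 3: prox(x) = [-1.3307, -2.5765, 5.3598]
||prox(x)|| = 6.094
Step 4: Proximal objective.
0.5*||prox-x||^2 = 2.42
lambda*||prox|| = 13.4068
Total = 15.8269


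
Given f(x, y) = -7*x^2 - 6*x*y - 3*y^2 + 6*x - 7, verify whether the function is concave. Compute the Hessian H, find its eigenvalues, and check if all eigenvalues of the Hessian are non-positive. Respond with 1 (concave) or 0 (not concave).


The Hessian of f(x,y) = -7*x^2 - 6*x*y - 3*y^2 + 6*x - 7 is:
H = [[-14, -6], [-6, -6]]
Trace = -14 - 6 = -20
Determinant = -14*-6 - (-6)^2 = 48
Discriminant = (-20)^2 - 4*48 = 208.0
Eigenvalues: lambda_1 = -17.2111, lambda_2 = -2.7889
The function is concave.

1


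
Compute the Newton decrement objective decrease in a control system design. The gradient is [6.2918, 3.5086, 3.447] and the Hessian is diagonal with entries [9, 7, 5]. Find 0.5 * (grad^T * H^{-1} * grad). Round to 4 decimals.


Step 1: H is diagonal, so H^(-1) * g = [0.6991, 0.5012, 0.6894].
Step 2: g^T H^(-1) g = sum_i g_i^2 / H_ii
  = (6.2918)^2/9 + (3.5086)^2/7 + (3.447)^2/5
  = 4.3985 + 1.7586 + 2.3764 = 8.5335
Step 3: Objective decrease = 0.5 * g^T H^(-1) g = 4.2667


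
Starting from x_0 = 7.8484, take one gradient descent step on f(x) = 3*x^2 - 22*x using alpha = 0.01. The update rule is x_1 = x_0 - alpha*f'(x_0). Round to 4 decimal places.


We compute the gradient at x_0 and apply the update.
f'(x) = 6*x - 22
f'(7.8484) = 6*7.8484 - 22 = 25.0904
x_1 = 7.8484 - 0.01*25.0904 = 7.5975


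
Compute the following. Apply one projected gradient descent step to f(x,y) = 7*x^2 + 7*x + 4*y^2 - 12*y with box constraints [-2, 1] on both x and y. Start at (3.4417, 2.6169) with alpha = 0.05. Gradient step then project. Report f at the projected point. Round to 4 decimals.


Step 1: Compute gradient at (3.4417, 2.6169).
grad_x = 2*7*3.4417 + 7 = 55.1838
grad_y = 2*4*2.6169 - 12 = 8.9352
Step 2: Gradient step.
x_raw = 3.4417 - 0.05*55.1838 = 0.6825
y_raw = 2.6169 - 0.05*8.9352 = 2.1701
Step 3: Project onto [-2, 1].
x_proj = clip(0.6825) = 0.6825
y_proj = clip(2.1701) = 1.0
Step 4: Evaluate f.
f(0.6825, 1.0) = 0.0383


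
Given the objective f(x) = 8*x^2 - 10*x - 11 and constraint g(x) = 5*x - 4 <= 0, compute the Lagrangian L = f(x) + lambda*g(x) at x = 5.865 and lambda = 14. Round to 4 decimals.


Step 1: Evaluate f(x).
f(5.865) = 8*5.865^2 - 10*5.865 - 11 = 205.5358
Step 2: Evaluate g(x).
g(5.865) = 5*5.865 - 4 = 25.325
Step 3: Compute Lagrangian.
L = 205.5358 + 14*25.325 = 560.0858


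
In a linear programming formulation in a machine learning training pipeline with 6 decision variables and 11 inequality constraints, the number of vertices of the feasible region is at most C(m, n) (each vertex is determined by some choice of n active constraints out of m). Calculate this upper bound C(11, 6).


Each vertex corresponds to some choice of n active constraints out of m, so the number of vertices is at most C(m, n) = m! / (n!(m-n)!).
m = 11, n = 6
Numerator: 11 * 10 * 9 * 8 * 7 * 6
Denominator: 6! = 720
C(11, 6) = 462


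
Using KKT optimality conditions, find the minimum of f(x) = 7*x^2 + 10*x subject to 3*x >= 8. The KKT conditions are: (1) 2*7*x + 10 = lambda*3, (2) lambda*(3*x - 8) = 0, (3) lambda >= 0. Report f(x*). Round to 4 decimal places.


Step 1: Try lambda = 0 (constraint inactive).
x_unc = -10/(2*7) = -0.7143
Check: 3*-0.7143 = -2.1429 < 8 -- violated!
Step 2: Constraint must be active: 3*x = 8
x* = 8/3 = 2.6667 (rounded; the exact value 8/3 is used below)
lambda = (2*7*(8/3) + 10)/3 = 15.7778
Step 3: Compute optimal value.
f(x*) = 7*(8/3)^2 + 10*(8/3) = 76.4444


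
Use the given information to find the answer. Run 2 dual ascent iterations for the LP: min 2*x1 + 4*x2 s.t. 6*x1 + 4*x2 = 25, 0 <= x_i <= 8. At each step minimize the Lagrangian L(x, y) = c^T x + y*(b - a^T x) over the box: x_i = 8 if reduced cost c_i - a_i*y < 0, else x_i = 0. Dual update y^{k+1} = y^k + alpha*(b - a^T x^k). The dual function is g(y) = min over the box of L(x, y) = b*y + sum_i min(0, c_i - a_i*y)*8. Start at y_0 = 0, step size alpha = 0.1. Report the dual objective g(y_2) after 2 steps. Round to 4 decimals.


Dual ascent for LP: min 2*x1 + 4*x2, 6*x1 + 4*x2 = 25, 0 <= x_i <= 8
Step 1: y^k = 0.0, reduced costs: (2.0, 4.0)
  x^k = (0.0, 0.0), subgradient = b - a^T x = 25.0
  y^{k+1} = 0.0 + 0.1*25.0 = 2.5
Step 2: y^k = 2.5, reduced costs: (-13.0, -6.0)
  x^k = (8.0, 8.0), subgradient = b - a^T x = -55.0
  y^{k+1} = 2.5 + 0.1*-55.0 = -3.0
Dual objective at y_2 = -3.0: reduced costs (20.0, 16.0), box minimizer x = (0.0, 0.0)
g(y_2) = b*y + (c1 - a1*y)*x1 + (c2 - a2*y)*x2 = 25*(-3.0) + 20.0*0.0 + 16.0*0.0 = -75.0 + 0.0 + 0.0 = -75.0


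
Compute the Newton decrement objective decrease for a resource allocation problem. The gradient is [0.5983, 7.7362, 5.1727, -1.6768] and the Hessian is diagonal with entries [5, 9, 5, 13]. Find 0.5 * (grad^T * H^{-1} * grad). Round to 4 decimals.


Step 1: H is diagonal, so H^(-1) * g = [0.1197, 0.8596, 1.0345, -0.129].
Step 2: g^T H^(-1) g = sum_i g_i^2 / H_ii
  = (0.5983)^2/5 + (7.7362)^2/9 + (5.1727)^2/5 + (-1.6768)^2/13
  = 0.0716 + 6.6499 + 5.3514 + 0.2163 = 12.2891
Step 3: Objective decrease = 0.5 * g^T H^(-1) g = 6.1446


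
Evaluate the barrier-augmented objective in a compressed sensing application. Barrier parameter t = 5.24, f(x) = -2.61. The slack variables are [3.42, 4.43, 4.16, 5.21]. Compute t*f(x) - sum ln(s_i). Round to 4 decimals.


Step 1: Compute log-barrier.
ln values: [1.2296, 1.4884, 1.4255, 1.6506]
phi = -(1.2296 + 1.4884 + 1.4255 + 1.6506) = -5.7941
Step 2: Compute augmented objective.
t*f(x) = 5.24*-2.61 = -13.6764
Total = -13.6764 - 5.7941 = -19.4705


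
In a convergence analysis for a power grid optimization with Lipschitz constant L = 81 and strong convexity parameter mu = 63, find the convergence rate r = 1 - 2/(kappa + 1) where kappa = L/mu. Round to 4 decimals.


Step 1: Compute the condition number.
kappa = L/mu = 81/63 = 1.2857
Step 2: Compute the convergence rate.
r = 1 - 2/(kappa + 1) = 1 - 2*mu/(L + mu) = (L - mu)/(L + mu) = 18/144 = 0.125


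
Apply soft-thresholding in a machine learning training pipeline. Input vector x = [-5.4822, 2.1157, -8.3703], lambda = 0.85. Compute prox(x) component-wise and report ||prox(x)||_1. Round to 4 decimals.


Soft-thresholding with lambda = 0.85:
prox(-5.4822) = sign(-5.4822)*max(|-5.4822| - 0.85, 0) = -4.6322
prox(2.1157) = sign(2.1157)*max(|2.1157| - 0.85, 0) = 1.2657
prox(-8.3703) = sign(-8.3703)*max(|-8.3703| - 0.85, 0) = -7.5203
prox(x) = [-4.6322, 1.2657, -7.5203]
||prox(x)||_1 = 4.6322 + 1.2657 + 7.5203 = 13.4182


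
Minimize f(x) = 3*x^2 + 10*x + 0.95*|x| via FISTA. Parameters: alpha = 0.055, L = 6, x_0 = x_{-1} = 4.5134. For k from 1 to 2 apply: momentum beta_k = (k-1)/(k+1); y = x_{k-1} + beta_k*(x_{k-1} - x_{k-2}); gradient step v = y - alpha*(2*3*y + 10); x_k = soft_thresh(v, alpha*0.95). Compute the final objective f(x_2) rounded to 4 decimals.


FISTA on f(x) = 3*x^2 + 10*x + 0.95*|x|
L = 6, alpha = 0.055
Iteration 1: beta = 0.0, y = 4.5134 + 0.0*(4.5134 - 4.5134) = 4.5134
  grad(y) = 37.0804, v = y - alpha*grad = 2.474
  prox(v) = soft_thresh(2.474, 0.0523) = 2.4217
Iteration 2: beta = 0.3333, y = 2.4217 + 0.3333*(2.4217 - 4.5134) = 1.7245
  grad(y) = 20.347, v = y - alpha*grad = 0.6054
  prox(v) = soft_thresh(0.6054, 0.0523) = 0.5532
f(x_2) = 3*0.5532^2 + 10*0.5532 + 0.95*|0.5532| = 6.9752


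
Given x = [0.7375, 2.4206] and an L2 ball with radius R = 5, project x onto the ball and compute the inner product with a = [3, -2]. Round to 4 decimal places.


Step 1: Compute ||x|| (intermediates to 6 decimals).
||x|| = sqrt(0.7375^2 + 2.4206^2) = 2.530457
Step 2: Project.
Since ||x|| <= R, proj = x (no scaling needed).
proj(x) = [0.7375, 2.4206]
Step 3: Dot product.
a^T * proj(x) = 3*0.7375 - 2*2.4206 = -2.6287


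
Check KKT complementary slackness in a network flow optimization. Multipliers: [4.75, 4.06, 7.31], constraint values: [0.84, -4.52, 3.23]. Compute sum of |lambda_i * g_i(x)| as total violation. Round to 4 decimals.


KKT complementary slackness check:
lambda_1 * g_1 = 4.75 * 0.84 = 3.99
lambda_2 * g_2 = 4.06 * -4.52 = -18.3512
lambda_3 * g_3 = 7.31 * 3.23 = 23.6113
Total violation = 3.99 + 18.3512 + 23.6113 = 45.9525


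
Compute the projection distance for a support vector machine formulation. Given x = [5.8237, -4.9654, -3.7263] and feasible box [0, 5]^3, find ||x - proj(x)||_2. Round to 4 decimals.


Project each component onto [0, 5].
clip(5.8237) = 5.0, clip(-4.9654) = 0.0, clip(-3.7263) = 0.0
Projection = [5.0, 0.0, 0.0]
Squared diffs: [0.6785, 24.6552, 13.8853]
Distance = sqrt(39.219) = 6.2625


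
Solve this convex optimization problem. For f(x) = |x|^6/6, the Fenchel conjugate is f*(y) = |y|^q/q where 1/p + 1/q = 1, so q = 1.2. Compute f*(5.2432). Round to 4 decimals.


The conjugate exponent q satisfies 1/p + 1/q = 1.
p = 6, so q = 6/(6 - 1) = 1.2
|y|^q = 5.2432^1.2 = 7.3032
f*(5.2432) = 7.3032 / 1.2 = 6.086


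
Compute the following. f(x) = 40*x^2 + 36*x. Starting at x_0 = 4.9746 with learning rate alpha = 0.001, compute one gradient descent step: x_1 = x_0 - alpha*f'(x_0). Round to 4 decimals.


We compute the gradient at x_0 and apply the update.
f'(x) = 80*x + 36
f'(4.9746) = 80*4.9746 + 36 = 433.968
x_1 = 4.9746 - 0.001*433.968 = 4.5406


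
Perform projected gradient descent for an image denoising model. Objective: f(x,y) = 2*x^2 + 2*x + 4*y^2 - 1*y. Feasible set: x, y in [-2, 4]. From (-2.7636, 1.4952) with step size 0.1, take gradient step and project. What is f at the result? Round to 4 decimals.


Step 1: Compute gradient at (-2.7636, 1.4952).
grad_x = 2*2*-2.7636 + 2 = -9.0544
grad_y = 2*4*1.4952 - 1 = 10.9616
Step 2: Gradient step.
x_raw = -2.7636 - 0.1*-9.0544 = -1.8582
y_raw = 1.4952 - 0.1*10.9616 = 0.399
Step 3: Project onto [-2, 4].
x_proj = clip(-1.8582) = -1.8582
y_proj = clip(0.399) = 0.399
Step 4: Evaluate f.
f(-1.8582, 0.399) = 3.4271


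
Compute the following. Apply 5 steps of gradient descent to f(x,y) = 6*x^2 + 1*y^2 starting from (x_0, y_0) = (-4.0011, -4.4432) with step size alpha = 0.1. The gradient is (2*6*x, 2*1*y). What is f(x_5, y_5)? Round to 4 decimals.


Gradient descent on f(x,y) = 6*x^2 + 1*y^2.
Starting point: (-4.0011, -4.4432), alpha = 0.1
Step 1: grad_x = 2*6*-4.0011 = -48.0132, grad_y = 2*1*-4.4432 = -8.8864
  x_1 = -4.0011 - 0.1*-48.0132 = 0.8002
  y_1 = -4.4432 - 0.1*-8.8864 = -3.5546
Step 2: grad_x = 2*6*0.8002 = 9.6026, grad_y = 2*1*-3.5546 = -7.1091
  x_2 = 0.8002 - 0.1*9.6026 = -0.16
  y_2 = -3.5546 - 0.1*-7.1091 = -2.8436
Step 3: grad_x = 2*6*-0.16 = -1.9205, grad_y = 2*1*-2.8436 = -5.6873
  x_3 = -0.16 - 0.1*-1.9205 = 0.032
  y_3 = -2.8436 - 0.1*-5.6873 = -2.2749
Step 4: grad_x = 2*6*0.032 = 0.3841, grad_y = 2*1*-2.2749 = -4.5498
  x_4 = 0.032 - 0.1*0.3841 = -0.0064
  y_4 = -2.2749 - 0.1*-4.5498 = -1.8199
Step 5: grad_x = 2*6*-0.0064 = -0.0768, grad_y = 2*1*-1.8199 = -3.6399
  x_5 = -0.0064 - 0.1*-0.0768 = 0.0013
  y_5 = -1.8199 - 0.1*-3.6399 = -1.4559
f(0.0013, -1.4559) = 6*0.0013^2 + 1*(-1.4559)^2 = 2.1198


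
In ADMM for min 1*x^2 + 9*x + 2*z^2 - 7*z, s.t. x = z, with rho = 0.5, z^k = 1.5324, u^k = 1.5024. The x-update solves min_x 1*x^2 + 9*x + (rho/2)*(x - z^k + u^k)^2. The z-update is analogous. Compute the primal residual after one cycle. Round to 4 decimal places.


ADMM iteration with rho = 0.5, z^k = 1.5324, u^k = 1.5024
Step 1: x-update.
Minimize 1*x^2 + 9*x + (0.5/2)*(x - 1.5324 + 1.5024)^2
FOC: (2*1 + 0.5)*x = -9 + 0.5*(1.5324 - 1.5024)
x^{k+1} = -3.594
Step 2: z-update.
Minimize 2*z^2 - 7*z + (0.5/2)*(-3.594 - z + 1.5024)^2
FOC: (2*2 + 0.5)*z = 7 + 0.5*(-3.594 + 1.5024)
z^{k+1} = 1.3232
Step 3: u-update.
u^{k+1} = 1.5024 - 3.594 - 1.3232 = -3.4148
Step 4: Primal residual = |-3.594 - 1.3232| = 4.9172


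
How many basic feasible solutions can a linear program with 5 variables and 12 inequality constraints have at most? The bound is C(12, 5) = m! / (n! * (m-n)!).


Each vertex corresponds to some choice of n active constraints out of m, so the number of vertices is at most C(m, n) = m! / (n!(m-n)!).
m = 12, n = 5
Numerator: 12 * 11 * 10 * 9 * 8
Denominator: 5! = 120
C(12, 5) = 792


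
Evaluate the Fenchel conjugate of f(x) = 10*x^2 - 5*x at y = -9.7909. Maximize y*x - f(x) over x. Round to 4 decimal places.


f*(y) = sup_x {y*x - a*x^2 - b*x} = sup_x {(y-b)*x - a*x^2}
FOC: (y - b) - 2a*x = 0 => x* = (y - b)/(2a)
x* = (-9.7909 + 5)/(2*10) = -0.2395
f*(-9.7909) = (y-b)^2/(4a) = (-9.7909 + 5)^2/(4*10)
= 22.9527/40 = 0.5738


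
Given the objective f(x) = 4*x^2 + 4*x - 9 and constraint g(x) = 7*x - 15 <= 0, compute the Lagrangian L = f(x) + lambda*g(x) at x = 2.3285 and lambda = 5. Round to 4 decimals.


Step 1: Evaluate f(x).
f(2.3285) = 4*2.3285^2 + 4*2.3285 - 9 = 22.0016
Step 2: Evaluate g(x).
g(2.3285) = 7*2.3285 - 15 = 1.2995
Step 3: Compute Lagrangian.
L = 22.0016 + 5*1.2995 = 28.4991


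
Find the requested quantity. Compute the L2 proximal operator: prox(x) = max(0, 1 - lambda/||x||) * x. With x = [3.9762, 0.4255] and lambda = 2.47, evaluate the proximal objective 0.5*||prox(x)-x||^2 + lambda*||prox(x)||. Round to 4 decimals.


Step 1: Compute ||x||.
||x|| = 3.9989
Step 2: Compute scaling factor.
scale = max(0, 1 - 2.47/3.9989) = 0.3823
Step 3: prox(x) = [1.5202, 0.1627]
||prox(x)|| = 1.5289
Step 4: Proximal objective.
0.5*||prox-x||^2 = 3.0505
lambda*||prox|| = 3.7764
Total = 6.8268


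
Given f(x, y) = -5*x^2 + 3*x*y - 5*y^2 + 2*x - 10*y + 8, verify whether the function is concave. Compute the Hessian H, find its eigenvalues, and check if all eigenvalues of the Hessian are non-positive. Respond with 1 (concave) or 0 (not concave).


The Hessian of f(x,y) = -5*x^2 + 3*x*y - 5*y^2 + 2*x - 10*y + 8 is:
H = [[-10, 3], [3, -10]]
Trace = -10 - 10 = -20
Determinant = -10*-10 - (3)^2 = 91
Discriminant = (-20)^2 - 4*91 = 36.0
Eigenvalues: lambda_1 = -13.0, lambda_2 = -7.0
The function is concave.

1


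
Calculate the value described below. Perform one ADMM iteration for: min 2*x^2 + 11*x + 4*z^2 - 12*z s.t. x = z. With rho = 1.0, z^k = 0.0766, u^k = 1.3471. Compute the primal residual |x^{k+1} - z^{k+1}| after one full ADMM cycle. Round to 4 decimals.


ADMM iteration with rho = 1.0, z^k = 0.0766, u^k = 1.3471
Step 1: x-update.
Minimize 2*x^2 + 11*x + (1.0/2)*(x - 0.0766 + 1.3471)^2
FOC: (2*2 + 1.0)*x = -11 + 1.0*(0.0766 - 1.3471)
x^{k+1} = -2.4541
Step 2: z-update.
Minimize 4*z^2 - 12*z + (1.0/2)*(-2.4541 - z + 1.3471)^2
FOC: (2*4 + 1.0)*z = 12 + 1.0*(-2.4541 + 1.3471)
z^{k+1} = 1.2103
Step 3: u-update.
u^{k+1} = 1.3471 - 2.4541 - 1.2103 = -2.3173
Step 4: Primal residual = |-2.4541 - 1.2103| = 3.6644


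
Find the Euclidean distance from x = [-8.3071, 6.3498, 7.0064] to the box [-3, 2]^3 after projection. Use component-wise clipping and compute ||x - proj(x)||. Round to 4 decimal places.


Project each component onto [-3, 2].
clip(-8.3071) = -3.0, clip(6.3498) = 2.0, clip(7.0064) = 2.0
Projection = [-3.0, 2.0, 2.0]
Squared diffs: [28.1653, 18.9208, 25.064]
Distance = sqrt(72.1501) = 8.4941


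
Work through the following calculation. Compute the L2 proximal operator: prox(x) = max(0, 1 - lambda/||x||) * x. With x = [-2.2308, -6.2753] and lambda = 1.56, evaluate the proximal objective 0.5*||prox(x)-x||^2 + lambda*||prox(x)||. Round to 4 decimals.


Step 1: Compute ||x||.
||x|| = 6.66
Step 2: Compute scaling factor.
scale = max(0, 1 - 1.56/6.66) = 0.7658
Step 3: prox(x) = [-1.7083, -4.8054]
||prox(x)|| = 5.1
Step 4: Proximal objective.
0.5*||prox-x||^2 = 1.2168
lambda*||prox|| = 7.956
Total = 9.1728


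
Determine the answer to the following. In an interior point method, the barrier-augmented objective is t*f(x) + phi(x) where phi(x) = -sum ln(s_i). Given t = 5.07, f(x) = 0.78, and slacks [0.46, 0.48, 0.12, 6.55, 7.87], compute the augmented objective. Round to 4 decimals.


Step 1: Compute log-barrier.
ln values: [-0.7765, -0.734, -2.1203, 1.8795, 2.0631]
phi = -(-0.7765 - 0.734 - 2.1203 + 1.8795 + 2.0631) = -0.3118
Step 2: Compute augmented objective.
t*f(x) = 5.07*0.78 = 3.9546
Total = 3.9546 - 0.3118 = 3.6428


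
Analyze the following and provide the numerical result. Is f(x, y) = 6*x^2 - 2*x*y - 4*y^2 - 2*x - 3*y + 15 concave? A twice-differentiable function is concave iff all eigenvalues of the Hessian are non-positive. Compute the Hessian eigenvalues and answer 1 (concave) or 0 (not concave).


The Hessian of f(x,y) = 6*x^2 - 2*x*y - 4*y^2 - 2*x - 3*y + 15 is:
H = [[12, -2], [-2, -8]]
Trace = 12 - 8 = 4
Determinant = 12*-8 - (-2)^2 = -100
Discriminant = (4)^2 - 4*-100 = 416.0
Eigenvalues: lambda_1 = -8.198, lambda_2 = 12.198
The function is not concave.

0


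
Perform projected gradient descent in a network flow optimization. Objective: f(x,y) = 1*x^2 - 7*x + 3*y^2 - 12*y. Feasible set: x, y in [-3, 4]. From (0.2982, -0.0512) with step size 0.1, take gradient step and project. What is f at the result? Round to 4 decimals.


Step 1: Compute gradient at (0.2982, -0.0512).
grad_x = 2*1*0.2982 - 7 = -6.4036
grad_y = 2*3*-0.0512 - 12 = -12.3072
Step 2: Gradient step.
x_raw = 0.2982 - 0.1*-6.4036 = 0.9386
y_raw = -0.0512 - 0.1*-12.3072 = 1.1795
Step 3: Project onto [-3, 4].
x_proj = clip(0.9386) = 0.9386
y_proj = clip(1.1795) = 1.1795
Step 4: Evaluate f.
f(0.9386, 1.1795) = -15.6695


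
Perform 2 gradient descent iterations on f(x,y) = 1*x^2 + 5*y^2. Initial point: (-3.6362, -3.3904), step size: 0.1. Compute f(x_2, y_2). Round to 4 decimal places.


Gradient descent on f(x,y) = 1*x^2 + 5*y^2.
Starting point: (-3.6362, -3.3904), alpha = 0.1
Step 1: grad_x = 2*1*-3.6362 = -7.2724, grad_y = 2*5*-3.3904 = -33.904
  x_1 = -3.6362 - 0.1*-7.2724 = -2.909
  y_1 = -3.3904 - 0.1*-33.904 = 0.0
Step 2: grad_x = 2*1*-2.909 = -5.8179, grad_y = 2*5*0.0 = 0.0
  x_2 = -2.909 - 0.1*-5.8179 = -2.3272
  y_2 = 0.0 - 0.1*0.0 = 0.0
f(-2.3272, 0.0) = 1*(-2.3272)^2 + 5*0.0^2 = 5.4157


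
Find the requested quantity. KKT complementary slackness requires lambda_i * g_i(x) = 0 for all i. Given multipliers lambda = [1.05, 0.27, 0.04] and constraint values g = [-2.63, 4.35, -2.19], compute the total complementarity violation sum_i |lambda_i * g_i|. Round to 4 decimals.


KKT complementary slackness check:
lambda_1 * g_1 = 1.05 * -2.63 = -2.7615
lambda_2 * g_2 = 0.27 * 4.35 = 1.1745
lambda_3 * g_3 = 0.04 * -2.19 = -0.0876
Total violation = 2.7615 + 1.1745 + 0.0876 = 4.0236


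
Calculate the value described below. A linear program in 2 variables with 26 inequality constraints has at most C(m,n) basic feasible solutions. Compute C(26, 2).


Each vertex corresponds to some choice of n active constraints out of m, so the number of vertices is at most C(m, n) = m! / (n!(m-n)!).
m = 26, n = 2
Numerator: 26 * 25
Denominator: 2! = 2
C(26, 2) = 325


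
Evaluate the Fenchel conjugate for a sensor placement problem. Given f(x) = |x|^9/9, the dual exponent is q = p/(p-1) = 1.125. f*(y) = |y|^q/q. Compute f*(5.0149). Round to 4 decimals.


The conjugate exponent q satisfies 1/p + 1/q = 1.
p = 9, so q = 9/(9 - 1) = 1.125
|y|^q = 5.0149^1.125 = 6.1347
f*(5.0149) = 6.1347 / 1.125 = 5.4531


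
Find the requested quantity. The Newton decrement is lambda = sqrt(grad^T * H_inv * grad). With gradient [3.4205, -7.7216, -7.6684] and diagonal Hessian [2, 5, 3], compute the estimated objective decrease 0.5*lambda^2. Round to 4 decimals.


Step 1: H is diagonal, so H^(-1) * g = [1.7103, -1.5443, -2.5561].
Step 2: g^T H^(-1) g = sum_i g_i^2 / H_ii
  = (3.4205)^2/2 + (-7.7216)^2/5 + (-7.6684)^2/3
  = 5.8499 + 11.9246 + 19.6015 = 37.376
Step 3: Objective decrease = 0.5 * g^T H^(-1) g = 18.688


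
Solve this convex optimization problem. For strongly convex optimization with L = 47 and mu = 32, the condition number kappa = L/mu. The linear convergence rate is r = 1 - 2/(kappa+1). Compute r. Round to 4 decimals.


Step 1: Compute the condition number.
kappa = L/mu = 47/32 = 1.4688
Step 2: Compute the convergence rate.
r = 1 - 2/(kappa + 1) = 1 - 2*mu/(L + mu) = (L - mu)/(L + mu) = 15/79 = 0.1899


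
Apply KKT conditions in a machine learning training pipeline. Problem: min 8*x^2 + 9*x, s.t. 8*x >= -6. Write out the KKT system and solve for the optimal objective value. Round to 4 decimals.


Step 1: Try lambda = 0 (constraint inactive).
Stationarity: 2*8*x + 9 = 0
x* = -9/(2*8) = -0.5625
Check constraint: 8*-0.5625 = -4.5 >= -6 -- satisfied.
Step 2: Compute optimal value.
f(x*) = 8*(-0.5625)^2 + 9*(-0.5625) = -2.5313


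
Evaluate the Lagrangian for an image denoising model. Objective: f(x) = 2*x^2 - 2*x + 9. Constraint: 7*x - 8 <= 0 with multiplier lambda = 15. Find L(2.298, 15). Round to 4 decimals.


Step 1: Evaluate f(x).
f(2.298) = 2*2.298^2 - 2*2.298 + 9 = 14.9656
Step 2: Evaluate g(x).
g(2.298) = 7*2.298 - 8 = 8.086
Step 3: Compute Lagrangian.
L = 14.9656 + 15*8.086 = 136.2556


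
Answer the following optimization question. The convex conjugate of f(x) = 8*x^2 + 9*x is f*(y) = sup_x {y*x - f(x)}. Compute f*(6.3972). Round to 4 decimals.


f*(y) = sup_x {y*x - a*x^2 - b*x} = sup_x {(y-b)*x - a*x^2}
FOC: (y - b) - 2a*x = 0 => x* = (y - b)/(2a)
x* = (6.3972 - 9)/(2*8) = -0.1627
f*(6.3972) = (y-b)^2/(4a) = (6.3972 - 9)^2/(4*8)
= 6.7746/32 = 0.2117


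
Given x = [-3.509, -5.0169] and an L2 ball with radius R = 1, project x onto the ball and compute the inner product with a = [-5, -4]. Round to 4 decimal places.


Step 1: Compute ||x|| (intermediates to 6 decimals).
||x|| = sqrt((-3.509)^2 + (-5.0169)^2) = 6.122284
Step 2: Project.
Since ||x|| > R, scale = R/||x|| = 1/6.122284 = 0.163338, proj(x) = scale * x
proj(x) = [-0.573153, -0.81945]
Step 3: Dot product.
a^T * proj(x) = -5*(-0.573153) - 4*(-0.81945) = 6.1436


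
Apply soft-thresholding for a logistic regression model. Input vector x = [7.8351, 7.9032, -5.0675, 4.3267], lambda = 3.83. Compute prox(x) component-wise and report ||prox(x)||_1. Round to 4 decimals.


Soft-thresholding with lambda = 3.83:
prox(7.8351) = sign(7.8351)*max(|7.8351| - 3.83, 0) = 4.0051
prox(7.9032) = sign(7.9032)*max(|7.9032| - 3.83, 0) = 4.0732
prox(-5.0675) = sign(-5.0675)*max(|-5.0675| - 3.83, 0) = -1.2375
prox(4.3267) = sign(4.3267)*max(|4.3267| - 3.83, 0) = 0.4967
prox(x) = [4.0051, 4.0732, -1.2375, 0.4967]
||prox(x)||_1 = 4.0051 + 4.0732 + 1.2375 + 0.4967 = 9.8125


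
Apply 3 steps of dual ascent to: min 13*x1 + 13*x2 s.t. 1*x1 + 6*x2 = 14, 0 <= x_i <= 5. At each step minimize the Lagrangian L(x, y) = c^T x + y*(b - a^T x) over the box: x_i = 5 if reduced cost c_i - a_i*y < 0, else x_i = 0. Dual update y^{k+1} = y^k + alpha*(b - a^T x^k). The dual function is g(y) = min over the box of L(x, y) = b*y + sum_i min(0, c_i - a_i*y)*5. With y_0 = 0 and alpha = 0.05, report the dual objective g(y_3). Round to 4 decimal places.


Dual ascent for LP: min 13*x1 + 13*x2, 1*x1 + 6*x2 = 14, 0 <= x_i <= 5
Step 1: y^k = 0.0, reduced costs: (13.0, 13.0)
  x^k = (0.0, 0.0), subgradient = b - a^T x = 14.0
  y^{k+1} = 0.0 + 0.05*14.0 = 0.7
Step 2: y^k = 0.7, reduced costs: (12.3, 8.8)
  x^k = (0.0, 0.0), subgradient = b - a^T x = 14.0
  y^{k+1} = 0.7 + 0.05*14.0 = 1.4
Step 3: y^k = 1.4, reduced costs: (11.6, 4.6)
  x^k = (0.0, 0.0), subgradient = b - a^T x = 14.0
  y^{k+1} = 1.4 + 0.05*14.0 = 2.1
Dual objective at y_3 = 2.1: reduced costs (10.9, 0.4), box minimizer x = (0.0, 0.0)
g(y_3) = b*y + (c1 - a1*y)*x1 + (c2 - a2*y)*x2 = 14*2.1 + 10.9*0.0 + 0.4*0.0 = 29.4 + 0.0 + 0.0 = 29.4


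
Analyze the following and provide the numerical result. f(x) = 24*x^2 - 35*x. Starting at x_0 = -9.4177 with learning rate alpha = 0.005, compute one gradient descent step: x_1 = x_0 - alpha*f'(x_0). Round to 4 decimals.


We compute the gradient at x_0 and apply the update.
f'(x) = 48*x - 35
f'(-9.4177) = 48*-9.4177 - 35 = -487.0496
x_1 = -9.4177 - 0.005*-487.0496 = -6.9825


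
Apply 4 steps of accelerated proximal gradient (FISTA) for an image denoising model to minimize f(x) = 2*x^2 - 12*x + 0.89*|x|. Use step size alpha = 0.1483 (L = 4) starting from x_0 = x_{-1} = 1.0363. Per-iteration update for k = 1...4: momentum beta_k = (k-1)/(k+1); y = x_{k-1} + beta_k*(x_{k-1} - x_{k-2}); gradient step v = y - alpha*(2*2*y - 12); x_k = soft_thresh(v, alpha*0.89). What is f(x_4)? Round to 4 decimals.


FISTA on f(x) = 2*x^2 - 12*x + 0.89*|x|
L = 4, alpha = 0.1483
Iteration 1: beta = 0.0, y = 1.0363 + 0.0*(1.0363 - 1.0363) = 1.0363
  grad(y) = -7.8548, v = y - alpha*grad = 2.2012
  prox(v) = soft_thresh(2.2012, 0.132) = 2.0692
Iteration 2: beta = 0.3333, y = 2.0692 + 0.3333*(2.0692 - 1.0363) = 2.4135
  grad(y) = -2.3461, v = y - alpha*grad = 2.7614
  prox(v) = soft_thresh(2.7614, 0.132) = 2.6294
Iteration 3: beta = 0.5, y = 2.6294 + 0.5*(2.6294 - 2.0692) = 2.9095
  grad(y) = -0.3619, v = y - alpha*grad = 2.9632
  prox(v) = soft_thresh(2.9632, 0.132) = 2.8312
Iteration 4: beta = 0.6, y = 2.8312 + 0.6*(2.8312 - 2.6294) = 2.9523
  grad(y) = -0.1908, v = y - alpha*grad = 2.9806
  prox(v) = soft_thresh(2.9806, 0.132) = 2.8486
f(x_4) = 2*2.8486^2 - 12*2.8486 + 0.89*|2.8486| = -15.4189


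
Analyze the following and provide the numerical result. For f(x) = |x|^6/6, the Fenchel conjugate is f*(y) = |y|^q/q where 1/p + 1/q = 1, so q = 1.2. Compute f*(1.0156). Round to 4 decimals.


The conjugate exponent q satisfies 1/p + 1/q = 1.
p = 6, so q = 6/(6 - 1) = 1.2
|y|^q = 1.0156^1.2 = 1.0187
f*(1.0156) = 1.0187 / 1.2 = 0.849


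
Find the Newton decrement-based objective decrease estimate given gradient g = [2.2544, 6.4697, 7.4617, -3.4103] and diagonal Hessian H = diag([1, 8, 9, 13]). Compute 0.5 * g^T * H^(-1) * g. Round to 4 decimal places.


Step 1: H is diagonal, so H^(-1) * g = [2.2544, 0.8087, 0.8291, -0.2623].
Step 2: g^T H^(-1) g = sum_i g_i^2 / H_ii
  = (2.2544)^2/1 + (6.4697)^2/8 + (7.4617)^2/9 + (-3.4103)^2/13
  = 5.0823 + 5.2321 + 6.1863 + 0.8946 = 17.3954
Step 3: Objective decrease = 0.5 * g^T H^(-1) g = 8.6977
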